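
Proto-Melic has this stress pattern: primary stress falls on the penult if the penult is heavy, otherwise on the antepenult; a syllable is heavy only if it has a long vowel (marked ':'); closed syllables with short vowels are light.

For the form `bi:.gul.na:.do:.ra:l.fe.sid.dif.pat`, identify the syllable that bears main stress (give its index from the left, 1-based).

Weights: 7 sid L, 8 dif L, 9 pat L.
The penult (syllable 8, dif) is light, so stress falls on the antepenult (syllable 7, sid).
Primary stress: syllable 7 → bi:.gul.na:.do:.ra:l.fe.ˈsid.dif.pat.

7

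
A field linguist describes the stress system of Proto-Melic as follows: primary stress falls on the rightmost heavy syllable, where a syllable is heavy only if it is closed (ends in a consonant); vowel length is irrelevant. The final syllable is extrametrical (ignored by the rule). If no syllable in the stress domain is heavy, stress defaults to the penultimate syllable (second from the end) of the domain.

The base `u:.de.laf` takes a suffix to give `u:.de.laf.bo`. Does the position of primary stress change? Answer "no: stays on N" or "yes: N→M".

Base `u:.de.laf` (3 syllables):
  The final syllable (3, laf) is extrametrical; the stress domain is syllables 1–2.
  Weights: 1 u: L, 2 de L.
  No heavy syllable in the domain; default to the penultimate syllable (second from the end) of the domain = syllable 1.
  → primary stress on syllable 1.
Suffixed `u:.de.laf.bo` (4 syllables):
  The final syllable (4, bo) is extrametrical; the stress domain is syllables 1–3.
  Weights: 1 u: L, 2 de L, 3 laf H.
  Heavy syllables in the domain: 3. The rightmost is syllable 3 (laf).
  → primary stress on syllable 3.

yes: 1→3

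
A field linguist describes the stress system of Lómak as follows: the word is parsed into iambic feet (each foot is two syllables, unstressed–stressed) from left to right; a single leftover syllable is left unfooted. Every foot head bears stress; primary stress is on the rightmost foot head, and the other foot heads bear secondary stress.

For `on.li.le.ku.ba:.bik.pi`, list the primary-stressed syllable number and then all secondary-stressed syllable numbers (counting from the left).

primary 6, secondary 2, 4

Parse left to right into iambic (σˈσ) feet: (on.ˈli) (le.ˈku) (ba:.ˈbik) pi. Syllable 7 is left unfooted.
Foot heads (stressed positions): 2, 4, 6.
End Rule Rightmost: primary stress on the rightmost head = syllable 6.
Secondary stress on 2, 4: on.ˌli.le.ˌku.ba:.ˈbik.pi.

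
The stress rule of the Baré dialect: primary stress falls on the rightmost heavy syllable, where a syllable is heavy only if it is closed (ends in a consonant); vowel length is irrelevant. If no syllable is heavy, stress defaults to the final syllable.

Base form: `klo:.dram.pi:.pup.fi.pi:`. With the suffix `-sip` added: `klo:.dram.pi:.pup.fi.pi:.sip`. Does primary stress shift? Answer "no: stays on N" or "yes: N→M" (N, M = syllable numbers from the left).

yes: 4→7

Base `klo:.dram.pi:.pup.fi.pi:` (6 syllables):
  Weights: 1 klo: L, 2 dram H, 3 pi: L, 4 pup H, 5 fi L, 6 pi: L.
  Heavy syllables in the domain: 2, 4. The rightmost is syllable 4 (pup).
  → primary stress on syllable 4.
Suffixed `klo:.dram.pi:.pup.fi.pi:.sip` (7 syllables):
  Weights: 1 klo: L, 2 dram H, 3 pi: L, 4 pup H, 5 fi L, 6 pi: L, 7 sip H.
  Heavy syllables in the domain: 2, 4, 7. The rightmost is syllable 7 (sip).
  → primary stress on syllable 7.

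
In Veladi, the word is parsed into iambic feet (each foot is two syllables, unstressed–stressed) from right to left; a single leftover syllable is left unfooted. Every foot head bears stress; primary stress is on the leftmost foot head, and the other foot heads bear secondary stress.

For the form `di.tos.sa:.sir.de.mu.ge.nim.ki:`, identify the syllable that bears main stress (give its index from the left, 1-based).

Parse right to left into iambic (σˈσ) feet: di (tos.ˈsa:) (sir.ˈde) (mu.ˈge) (nim.ˈki:). Syllable 1 is left unfooted.
Foot heads (stressed positions): 3, 5, 7, 9.
End Rule Leftmost: primary stress on the leftmost head = syllable 3.
Primary stress: syllable 3 → di.tos.ˈsa:.sir.de.mu.ge.nim.ki:.

3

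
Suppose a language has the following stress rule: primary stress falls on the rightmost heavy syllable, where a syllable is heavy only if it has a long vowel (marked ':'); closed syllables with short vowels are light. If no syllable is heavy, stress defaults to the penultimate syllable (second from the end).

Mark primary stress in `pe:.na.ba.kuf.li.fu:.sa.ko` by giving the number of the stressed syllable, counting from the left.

Weights: 1 pe: H, 2 na L, 3 ba L, 4 kuf L, 5 li L, 6 fu: H, 7 sa L, 8 ko L.
Heavy syllables in the domain: 1, 6. The rightmost is syllable 6 (fu:).
Primary stress: syllable 6 → pe:.na.ba.kuf.li.ˈfu:.sa.ko.

6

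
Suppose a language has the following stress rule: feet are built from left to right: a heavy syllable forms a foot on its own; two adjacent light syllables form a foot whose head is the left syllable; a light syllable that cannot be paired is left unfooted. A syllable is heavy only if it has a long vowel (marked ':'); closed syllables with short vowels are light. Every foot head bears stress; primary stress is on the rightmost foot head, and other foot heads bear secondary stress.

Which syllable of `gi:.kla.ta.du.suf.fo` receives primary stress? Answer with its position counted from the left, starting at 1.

Weights: 1 gi: H, 2 kla L, 3 ta L, 4 du L, 5 suf L, 6 fo L.
Parse left to right (heavy = foot alone; LL = one foot; stranded L unfooted): (ˈgi:) (ˈkla.ta) (ˈdu.suf) fo.
Foot heads: 1, 2, 4.
Primary stress on the rightmost head = syllable 4.
Primary stress: syllable 4 → gi:.kla.ta.ˈdu.suf.fo.

4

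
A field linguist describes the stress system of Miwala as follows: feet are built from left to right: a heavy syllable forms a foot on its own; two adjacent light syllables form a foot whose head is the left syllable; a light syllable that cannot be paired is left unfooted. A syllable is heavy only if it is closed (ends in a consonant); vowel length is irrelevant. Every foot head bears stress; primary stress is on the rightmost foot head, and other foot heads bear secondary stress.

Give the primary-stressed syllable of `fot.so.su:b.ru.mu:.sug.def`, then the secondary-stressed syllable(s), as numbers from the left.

Weights: 1 fot H, 2 so L, 3 su:b H, 4 ru L, 5 mu: L, 6 sug H, 7 def H.
Parse left to right (heavy = foot alone; LL = one foot; stranded L unfooted): (ˈfot) so (ˈsu:b) (ˈru.mu:) (ˈsug) (ˈdef).
Foot heads: 1, 3, 4, 6, 7.
Primary stress on the rightmost head = syllable 7.
Secondary stress on 1, 3, 4, 6: ˌfot.so.ˌsu:b.ˌru.mu:.ˌsug.ˈdef.

primary 7, secondary 1, 3, 4, 6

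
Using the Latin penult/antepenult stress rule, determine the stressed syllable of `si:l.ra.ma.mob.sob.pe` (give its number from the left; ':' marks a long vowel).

5

Classical Latin: stress the penult if heavy (long vowel or closed), else the antepenult.
Weights: 4 mob H, 5 sob H, 6 pe L.
The penult (syllable 5, sob) is heavy, so it takes stress.
Stress on syllable 5: si:l.ra.ma.mob.ˈsob.pe.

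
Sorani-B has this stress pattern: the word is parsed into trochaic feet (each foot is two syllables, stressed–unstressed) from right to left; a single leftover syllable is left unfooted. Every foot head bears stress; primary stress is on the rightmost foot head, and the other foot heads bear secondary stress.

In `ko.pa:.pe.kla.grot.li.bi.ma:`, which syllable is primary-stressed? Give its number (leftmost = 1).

7

Parse right to left into trochaic (ˈσσ) feet: (ˈko.pa:) (ˈpe.kla) (ˈgrot.li) (ˈbi.ma:).
Foot heads (stressed positions): 1, 3, 5, 7.
End Rule Rightmost: primary stress on the rightmost head = syllable 7.
Primary stress: syllable 7 → ko.pa:.pe.kla.grot.li.ˈbi.ma:.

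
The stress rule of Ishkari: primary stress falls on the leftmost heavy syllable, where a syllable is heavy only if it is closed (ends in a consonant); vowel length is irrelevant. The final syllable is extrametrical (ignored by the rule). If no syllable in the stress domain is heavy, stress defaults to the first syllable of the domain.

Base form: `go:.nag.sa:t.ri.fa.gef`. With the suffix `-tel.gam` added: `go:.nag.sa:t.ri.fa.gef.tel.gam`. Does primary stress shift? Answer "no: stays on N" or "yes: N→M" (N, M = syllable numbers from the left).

Base `go:.nag.sa:t.ri.fa.gef` (6 syllables):
  The final syllable (6, gef) is extrametrical; the stress domain is syllables 1–5.
  Weights: 1 go: L, 2 nag H, 3 sa:t H, 4 ri L, 5 fa L.
  Heavy syllables in the domain: 2, 3. The leftmost is syllable 2 (nag).
  → primary stress on syllable 2.
Suffixed `go:.nag.sa:t.ri.fa.gef.tel.gam` (8 syllables):
  The final syllable (8, gam) is extrametrical; the stress domain is syllables 1–7.
  Weights: 1 go: L, 2 nag H, 3 sa:t H, 4 ri L, 5 fa L, 6 gef H, 7 tel H.
  Heavy syllables in the domain: 2, 3, 6, 7. The leftmost is syllable 2 (nag).
  → primary stress on syllable 2.

no: stays on 2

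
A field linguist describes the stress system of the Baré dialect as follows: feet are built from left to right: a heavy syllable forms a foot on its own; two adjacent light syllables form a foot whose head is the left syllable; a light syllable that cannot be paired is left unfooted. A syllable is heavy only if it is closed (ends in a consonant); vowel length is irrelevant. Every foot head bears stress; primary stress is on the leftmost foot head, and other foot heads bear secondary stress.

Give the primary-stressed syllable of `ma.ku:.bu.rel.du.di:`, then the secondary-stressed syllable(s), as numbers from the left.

primary 1, secondary 4, 5

Weights: 1 ma L, 2 ku: L, 3 bu L, 4 rel H, 5 du L, 6 di: L.
Parse left to right (heavy = foot alone; LL = one foot; stranded L unfooted): (ˈma.ku:) bu (ˈrel) (ˈdu.di:).
Foot heads: 1, 4, 5.
Primary stress on the leftmost head = syllable 1.
Secondary stress on 4, 5: ˈma.ku:.bu.ˌrel.ˌdu.di:.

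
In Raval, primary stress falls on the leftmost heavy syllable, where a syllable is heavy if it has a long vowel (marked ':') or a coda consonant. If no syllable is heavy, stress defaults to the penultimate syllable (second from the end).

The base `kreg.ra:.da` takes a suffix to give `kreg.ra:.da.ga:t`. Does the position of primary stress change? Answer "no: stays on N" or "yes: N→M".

no: stays on 1

Base `kreg.ra:.da` (3 syllables):
  Weights: 1 kreg H, 2 ra: H, 3 da L.
  Heavy syllables in the domain: 1, 2. The leftmost is syllable 1 (kreg).
  → primary stress on syllable 1.
Suffixed `kreg.ra:.da.ga:t` (4 syllables):
  Weights: 1 kreg H, 2 ra: H, 3 da L, 4 ga:t H.
  Heavy syllables in the domain: 1, 2, 4. The leftmost is syllable 1 (kreg).
  → primary stress on syllable 1.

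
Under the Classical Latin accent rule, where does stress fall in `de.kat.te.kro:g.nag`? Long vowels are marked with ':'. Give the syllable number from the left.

4

Classical Latin: stress the penult if heavy (long vowel or closed), else the antepenult.
Weights: 3 te L, 4 kro:g H, 5 nag H.
The penult (syllable 4, kro:g) is heavy, so it takes stress.
Stress on syllable 4: de.kat.te.ˈkro:g.nag.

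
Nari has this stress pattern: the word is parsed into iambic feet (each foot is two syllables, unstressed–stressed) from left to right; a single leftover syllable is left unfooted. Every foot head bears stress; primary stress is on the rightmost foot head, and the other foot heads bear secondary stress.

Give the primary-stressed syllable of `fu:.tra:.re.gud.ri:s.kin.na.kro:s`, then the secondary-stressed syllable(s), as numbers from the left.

primary 8, secondary 2, 4, 6

Parse left to right into iambic (σˈσ) feet: (fu:.ˈtra:) (re.ˈgud) (ri:s.ˈkin) (na.ˈkro:s).
Foot heads (stressed positions): 2, 4, 6, 8.
End Rule Rightmost: primary stress on the rightmost head = syllable 8.
Secondary stress on 2, 4, 6: fu:.ˌtra:.re.ˌgud.ri:s.ˌkin.na.ˈkro:s.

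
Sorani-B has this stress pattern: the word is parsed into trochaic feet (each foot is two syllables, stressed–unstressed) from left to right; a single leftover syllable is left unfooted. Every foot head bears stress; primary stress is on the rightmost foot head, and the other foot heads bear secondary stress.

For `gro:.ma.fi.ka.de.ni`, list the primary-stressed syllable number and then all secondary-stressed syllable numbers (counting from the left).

primary 5, secondary 1, 3

Parse left to right into trochaic (ˈσσ) feet: (ˈgro:.ma) (ˈfi.ka) (ˈde.ni).
Foot heads (stressed positions): 1, 3, 5.
End Rule Rightmost: primary stress on the rightmost head = syllable 5.
Secondary stress on 1, 3: ˌgro:.ma.ˌfi.ka.ˈde.ni.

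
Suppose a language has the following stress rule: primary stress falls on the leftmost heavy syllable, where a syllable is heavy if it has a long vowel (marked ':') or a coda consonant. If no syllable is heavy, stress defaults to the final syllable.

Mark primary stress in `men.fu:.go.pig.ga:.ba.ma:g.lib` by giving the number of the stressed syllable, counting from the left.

1

Weights: 1 men H, 2 fu: H, 3 go L, 4 pig H, 5 ga: H, 6 ba L, 7 ma:g H, 8 lib H.
Heavy syllables in the domain: 1, 2, 4, 5, 7, 8. The leftmost is syllable 1 (men).
Primary stress: syllable 1 → ˈmen.fu:.go.pig.ga:.ba.ma:g.lib.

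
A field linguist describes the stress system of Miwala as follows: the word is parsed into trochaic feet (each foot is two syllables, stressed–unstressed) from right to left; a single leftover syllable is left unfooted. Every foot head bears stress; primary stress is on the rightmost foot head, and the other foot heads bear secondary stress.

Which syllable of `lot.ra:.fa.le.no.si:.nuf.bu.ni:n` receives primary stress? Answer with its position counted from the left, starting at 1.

Parse right to left into trochaic (ˈσσ) feet: lot (ˈra:.fa) (ˈle.no) (ˈsi:.nuf) (ˈbu.ni:n). Syllable 1 is left unfooted.
Foot heads (stressed positions): 2, 4, 6, 8.
End Rule Rightmost: primary stress on the rightmost head = syllable 8.
Primary stress: syllable 8 → lot.ra:.fa.le.no.si:.nuf.ˈbu.ni:n.

8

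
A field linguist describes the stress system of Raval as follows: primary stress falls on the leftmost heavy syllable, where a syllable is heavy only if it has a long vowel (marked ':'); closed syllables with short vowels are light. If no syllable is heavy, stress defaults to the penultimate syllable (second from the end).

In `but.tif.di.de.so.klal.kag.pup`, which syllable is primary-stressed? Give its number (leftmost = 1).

Weights: 1 but L, 2 tif L, 3 di L, 4 de L, 5 so L, 6 klal L, 7 kag L, 8 pup L.
No heavy syllable in the domain; default to the penultimate syllable (second from the end) = syllable 7.
Primary stress: syllable 7 → but.tif.di.de.so.klal.ˈkag.pup.

7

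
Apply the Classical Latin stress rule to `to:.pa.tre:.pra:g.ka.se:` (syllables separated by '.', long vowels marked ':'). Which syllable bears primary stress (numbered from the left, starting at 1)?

4

Classical Latin: stress the penult if heavy (long vowel or closed), else the antepenult.
Weights: 4 pra:g H, 5 ka L, 6 se: H.
The penult (syllable 5, ka) is light, so stress falls on the antepenult (syllable 4, pra:g).
Stress on syllable 4: to:.pa.tre:.ˈpra:g.ka.se:.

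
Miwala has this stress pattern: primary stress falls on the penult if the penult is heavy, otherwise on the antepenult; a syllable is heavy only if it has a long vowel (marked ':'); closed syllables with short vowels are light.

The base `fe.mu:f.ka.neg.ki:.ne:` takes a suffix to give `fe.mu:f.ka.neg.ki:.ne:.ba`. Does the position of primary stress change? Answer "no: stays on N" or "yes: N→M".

Base `fe.mu:f.ka.neg.ki:.ne:` (6 syllables):
  Weights: 4 neg L, 5 ki: H, 6 ne: H.
  The penult (syllable 5, ki:) is heavy, so it takes stress.
  → primary stress on syllable 5.
Suffixed `fe.mu:f.ka.neg.ki:.ne:.ba` (7 syllables):
  Weights: 5 ki: H, 6 ne: H, 7 ba L.
  The penult (syllable 6, ne:) is heavy, so it takes stress.
  → primary stress on syllable 6.

yes: 5→6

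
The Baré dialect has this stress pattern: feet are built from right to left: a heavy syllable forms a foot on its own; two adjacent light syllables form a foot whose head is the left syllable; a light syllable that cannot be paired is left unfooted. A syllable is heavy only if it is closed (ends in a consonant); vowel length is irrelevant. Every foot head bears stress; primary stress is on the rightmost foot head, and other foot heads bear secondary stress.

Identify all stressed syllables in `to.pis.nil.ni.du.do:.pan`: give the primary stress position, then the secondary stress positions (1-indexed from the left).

Weights: 1 to L, 2 pis H, 3 nil H, 4 ni L, 5 du L, 6 do: L, 7 pan H.
Parse right to left (heavy = foot alone; LL = one foot; stranded L unfooted): to (ˈpis) (ˈnil) ni (ˈdu.do:) (ˈpan).
Foot heads: 2, 3, 5, 7.
Primary stress on the rightmost head = syllable 7.
Secondary stress on 2, 3, 5: to.ˌpis.ˌnil.ni.ˌdu.do:.ˈpan.

primary 7, secondary 2, 3, 5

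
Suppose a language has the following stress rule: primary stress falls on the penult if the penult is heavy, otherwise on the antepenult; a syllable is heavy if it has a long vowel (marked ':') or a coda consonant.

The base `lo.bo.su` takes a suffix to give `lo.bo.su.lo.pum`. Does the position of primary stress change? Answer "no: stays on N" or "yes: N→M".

Base `lo.bo.su` (3 syllables):
  Weights: 1 lo L, 2 bo L, 3 su L.
  The penult (syllable 2, bo) is light, so stress falls on the antepenult (syllable 1, lo).
  → primary stress on syllable 1.
Suffixed `lo.bo.su.lo.pum` (5 syllables):
  Weights: 3 su L, 4 lo L, 5 pum H.
  The penult (syllable 4, lo) is light, so stress falls on the antepenult (syllable 3, su).
  → primary stress on syllable 3.

yes: 1→3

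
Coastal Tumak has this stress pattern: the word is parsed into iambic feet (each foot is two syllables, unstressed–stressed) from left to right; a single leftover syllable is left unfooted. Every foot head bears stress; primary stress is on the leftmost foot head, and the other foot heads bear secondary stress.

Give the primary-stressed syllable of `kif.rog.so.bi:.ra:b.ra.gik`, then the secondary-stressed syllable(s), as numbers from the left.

primary 2, secondary 4, 6

Parse left to right into iambic (σˈσ) feet: (kif.ˈrog) (so.ˈbi:) (ra:b.ˈra) gik. Syllable 7 is left unfooted.
Foot heads (stressed positions): 2, 4, 6.
End Rule Leftmost: primary stress on the leftmost head = syllable 2.
Secondary stress on 4, 6: kif.ˈrog.so.ˌbi:.ra:b.ˌra.gik.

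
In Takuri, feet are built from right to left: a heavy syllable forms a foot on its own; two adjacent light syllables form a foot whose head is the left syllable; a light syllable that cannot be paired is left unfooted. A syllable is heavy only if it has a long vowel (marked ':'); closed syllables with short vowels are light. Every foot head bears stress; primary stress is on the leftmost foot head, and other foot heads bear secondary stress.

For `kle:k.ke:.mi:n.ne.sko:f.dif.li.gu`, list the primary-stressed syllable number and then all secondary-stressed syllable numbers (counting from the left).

Weights: 1 kle:k H, 2 ke: H, 3 mi:n H, 4 ne L, 5 sko:f H, 6 dif L, 7 li L, 8 gu L.
Parse right to left (heavy = foot alone; LL = one foot; stranded L unfooted): (ˈkle:k) (ˈke:) (ˈmi:n) ne (ˈsko:f) dif (ˈli.gu).
Foot heads: 1, 2, 3, 5, 7.
Primary stress on the leftmost head = syllable 1.
Secondary stress on 2, 3, 5, 7: ˈkle:k.ˌke:.ˌmi:n.ne.ˌsko:f.dif.ˌli.gu.

primary 1, secondary 2, 3, 5, 7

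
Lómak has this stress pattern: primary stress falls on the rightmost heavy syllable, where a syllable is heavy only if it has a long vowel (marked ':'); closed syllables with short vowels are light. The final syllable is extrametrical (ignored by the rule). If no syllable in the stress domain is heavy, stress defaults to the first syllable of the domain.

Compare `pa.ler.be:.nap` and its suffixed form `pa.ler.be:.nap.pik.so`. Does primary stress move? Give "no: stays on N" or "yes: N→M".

no: stays on 3

Base `pa.ler.be:.nap` (4 syllables):
  The final syllable (4, nap) is extrametrical; the stress domain is syllables 1–3.
  Weights: 1 pa L, 2 ler L, 3 be: H.
  Heavy syllables in the domain: 3. The rightmost is syllable 3 (be:).
  → primary stress on syllable 3.
Suffixed `pa.ler.be:.nap.pik.so` (6 syllables):
  The final syllable (6, so) is extrametrical; the stress domain is syllables 1–5.
  Weights: 1 pa L, 2 ler L, 3 be: H, 4 nap L, 5 pik L.
  Heavy syllables in the domain: 3. The rightmost is syllable 3 (be:).
  → primary stress on syllable 3.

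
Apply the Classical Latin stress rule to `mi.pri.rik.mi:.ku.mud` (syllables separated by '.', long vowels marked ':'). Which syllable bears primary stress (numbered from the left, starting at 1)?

Classical Latin: stress the penult if heavy (long vowel or closed), else the antepenult.
Weights: 4 mi: H, 5 ku L, 6 mud H.
The penult (syllable 5, ku) is light, so stress falls on the antepenult (syllable 4, mi:).
Stress on syllable 4: mi.pri.rik.ˈmi:.ku.mud.

4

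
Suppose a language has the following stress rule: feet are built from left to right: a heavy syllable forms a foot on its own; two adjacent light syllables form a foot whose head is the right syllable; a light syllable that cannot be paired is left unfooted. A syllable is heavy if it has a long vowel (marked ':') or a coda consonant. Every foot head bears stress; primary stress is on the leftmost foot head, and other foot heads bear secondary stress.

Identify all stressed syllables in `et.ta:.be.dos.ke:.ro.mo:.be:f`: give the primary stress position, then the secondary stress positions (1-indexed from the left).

primary 1, secondary 2, 4, 5, 7, 8

Weights: 1 et H, 2 ta: H, 3 be L, 4 dos H, 5 ke: H, 6 ro L, 7 mo: H, 8 be:f H.
Parse left to right (heavy = foot alone; LL = one foot; stranded L unfooted): (ˈet) (ˈta:) be (ˈdos) (ˈke:) ro (ˈmo:) (ˈbe:f).
Foot heads: 1, 2, 4, 5, 7, 8.
Primary stress on the leftmost head = syllable 1.
Secondary stress on 2, 4, 5, 7, 8: ˈet.ˌta:.be.ˌdos.ˌke:.ro.ˌmo:.ˌbe:f.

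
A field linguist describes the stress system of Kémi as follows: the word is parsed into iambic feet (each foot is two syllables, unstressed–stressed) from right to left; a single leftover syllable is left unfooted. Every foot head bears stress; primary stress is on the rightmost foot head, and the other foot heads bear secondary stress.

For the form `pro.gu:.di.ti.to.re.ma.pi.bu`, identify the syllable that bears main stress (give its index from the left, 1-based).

9

Parse right to left into iambic (σˈσ) feet: pro (gu:.ˈdi) (ti.ˈto) (re.ˈma) (pi.ˈbu). Syllable 1 is left unfooted.
Foot heads (stressed positions): 3, 5, 7, 9.
End Rule Rightmost: primary stress on the rightmost head = syllable 9.
Primary stress: syllable 9 → pro.gu:.di.ti.to.re.ma.pi.ˈbu.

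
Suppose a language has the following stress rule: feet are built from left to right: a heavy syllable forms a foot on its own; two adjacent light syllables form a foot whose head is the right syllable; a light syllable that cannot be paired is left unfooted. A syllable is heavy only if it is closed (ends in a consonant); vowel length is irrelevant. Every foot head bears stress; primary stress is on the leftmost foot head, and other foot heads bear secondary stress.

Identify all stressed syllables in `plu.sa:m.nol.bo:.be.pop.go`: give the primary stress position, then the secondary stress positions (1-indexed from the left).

primary 2, secondary 3, 5, 6

Weights: 1 plu L, 2 sa:m H, 3 nol H, 4 bo: L, 5 be L, 6 pop H, 7 go L.
Parse left to right (heavy = foot alone; LL = one foot; stranded L unfooted): plu (ˈsa:m) (ˈnol) (bo:.ˈbe) (ˈpop) go.
Foot heads: 2, 3, 5, 6.
Primary stress on the leftmost head = syllable 2.
Secondary stress on 3, 5, 6: plu.ˈsa:m.ˌnol.bo:.ˌbe.ˌpop.go.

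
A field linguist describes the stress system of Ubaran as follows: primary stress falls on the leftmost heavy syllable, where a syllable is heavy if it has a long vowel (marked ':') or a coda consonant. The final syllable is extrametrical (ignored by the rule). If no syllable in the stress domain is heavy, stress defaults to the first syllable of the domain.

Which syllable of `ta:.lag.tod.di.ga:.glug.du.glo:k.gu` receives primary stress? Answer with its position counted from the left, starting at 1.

The final syllable (9, gu) is extrametrical; the stress domain is syllables 1–8.
Weights: 1 ta: H, 2 lag H, 3 tod H, 4 di L, 5 ga: H, 6 glug H, 7 du L, 8 glo:k H.
Heavy syllables in the domain: 1, 2, 3, 5, 6, 8. The leftmost is syllable 1 (ta:).
Primary stress: syllable 1 → ˈta:.lag.tod.di.ga:.glug.du.glo:k.gu.

1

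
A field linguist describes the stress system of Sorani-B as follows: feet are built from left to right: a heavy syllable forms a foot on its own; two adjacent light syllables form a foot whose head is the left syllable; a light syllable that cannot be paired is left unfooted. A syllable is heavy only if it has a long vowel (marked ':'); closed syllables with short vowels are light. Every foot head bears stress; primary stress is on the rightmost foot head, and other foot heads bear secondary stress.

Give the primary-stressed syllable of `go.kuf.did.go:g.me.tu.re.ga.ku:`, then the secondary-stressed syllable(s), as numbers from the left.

primary 9, secondary 1, 4, 5, 7

Weights: 1 go L, 2 kuf L, 3 did L, 4 go:g H, 5 me L, 6 tu L, 7 re L, 8 ga L, 9 ku: H.
Parse left to right (heavy = foot alone; LL = one foot; stranded L unfooted): (ˈgo.kuf) did (ˈgo:g) (ˈme.tu) (ˈre.ga) (ˈku:).
Foot heads: 1, 4, 5, 7, 9.
Primary stress on the rightmost head = syllable 9.
Secondary stress on 1, 4, 5, 7: ˌgo.kuf.did.ˌgo:g.ˌme.tu.ˌre.ga.ˈku:.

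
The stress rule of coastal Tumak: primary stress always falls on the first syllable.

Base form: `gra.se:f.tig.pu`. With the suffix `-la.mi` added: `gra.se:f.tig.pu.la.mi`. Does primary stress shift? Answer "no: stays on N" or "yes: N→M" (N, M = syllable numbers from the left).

Base `gra.se:f.tig.pu` (4 syllables):
  The word has 4 syllables; the first syllable is syllable 1 (gra).
  → primary stress on syllable 1.
Suffixed `gra.se:f.tig.pu.la.mi` (6 syllables):
  The word has 6 syllables; the first syllable is syllable 1 (gra).
  → primary stress on syllable 1.

no: stays on 1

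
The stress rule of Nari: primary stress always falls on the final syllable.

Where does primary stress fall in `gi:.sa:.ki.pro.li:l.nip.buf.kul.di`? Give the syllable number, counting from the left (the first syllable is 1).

The word has 9 syllables; the final syllable is syllable 9 (di).
Primary stress: syllable 9 → gi:.sa:.ki.pro.li:l.nip.buf.kul.ˈdi.

9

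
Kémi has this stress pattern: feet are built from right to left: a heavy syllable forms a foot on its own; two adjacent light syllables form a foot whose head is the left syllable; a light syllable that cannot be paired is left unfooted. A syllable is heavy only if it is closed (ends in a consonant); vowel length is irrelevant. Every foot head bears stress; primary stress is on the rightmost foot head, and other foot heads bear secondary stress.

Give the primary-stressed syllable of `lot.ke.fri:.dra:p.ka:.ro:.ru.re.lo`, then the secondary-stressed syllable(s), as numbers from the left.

primary 8, secondary 1, 2, 4, 6

Weights: 1 lot H, 2 ke L, 3 fri: L, 4 dra:p H, 5 ka: L, 6 ro: L, 7 ru L, 8 re L, 9 lo L.
Parse right to left (heavy = foot alone; LL = one foot; stranded L unfooted): (ˈlot) (ˈke.fri:) (ˈdra:p) ka: (ˈro:.ru) (ˈre.lo).
Foot heads: 1, 2, 4, 6, 8.
Primary stress on the rightmost head = syllable 8.
Secondary stress on 1, 2, 4, 6: ˌlot.ˌke.fri:.ˌdra:p.ka:.ˌro:.ru.ˈre.lo.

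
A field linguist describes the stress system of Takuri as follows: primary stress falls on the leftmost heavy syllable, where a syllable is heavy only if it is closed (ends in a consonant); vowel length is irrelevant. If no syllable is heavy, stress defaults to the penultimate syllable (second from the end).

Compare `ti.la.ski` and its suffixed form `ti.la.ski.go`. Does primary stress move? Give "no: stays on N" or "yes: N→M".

Base `ti.la.ski` (3 syllables):
  Weights: 1 ti L, 2 la L, 3 ski L.
  No heavy syllable in the domain; default to the penultimate syllable (second from the end) = syllable 2.
  → primary stress on syllable 2.
Suffixed `ti.la.ski.go` (4 syllables):
  Weights: 1 ti L, 2 la L, 3 ski L, 4 go L.
  No heavy syllable in the domain; default to the penultimate syllable (second from the end) = syllable 3.
  → primary stress on syllable 3.

yes: 2→3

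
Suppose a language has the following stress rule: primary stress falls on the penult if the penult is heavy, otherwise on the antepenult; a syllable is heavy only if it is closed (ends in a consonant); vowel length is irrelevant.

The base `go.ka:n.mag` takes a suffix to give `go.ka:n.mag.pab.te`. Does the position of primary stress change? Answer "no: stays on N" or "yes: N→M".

Base `go.ka:n.mag` (3 syllables):
  Weights: 1 go L, 2 ka:n H, 3 mag H.
  The penult (syllable 2, ka:n) is heavy, so it takes stress.
  → primary stress on syllable 2.
Suffixed `go.ka:n.mag.pab.te` (5 syllables):
  Weights: 3 mag H, 4 pab H, 5 te L.
  The penult (syllable 4, pab) is heavy, so it takes stress.
  → primary stress on syllable 4.

yes: 2→4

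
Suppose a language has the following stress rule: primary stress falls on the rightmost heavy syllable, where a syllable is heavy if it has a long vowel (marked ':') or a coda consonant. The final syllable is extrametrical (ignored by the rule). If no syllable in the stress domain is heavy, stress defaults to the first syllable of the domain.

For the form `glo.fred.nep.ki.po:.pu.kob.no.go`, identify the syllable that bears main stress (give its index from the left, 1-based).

7

The final syllable (9, go) is extrametrical; the stress domain is syllables 1–8.
Weights: 1 glo L, 2 fred H, 3 nep H, 4 ki L, 5 po: H, 6 pu L, 7 kob H, 8 no L.
Heavy syllables in the domain: 2, 3, 5, 7. The rightmost is syllable 7 (kob).
Primary stress: syllable 7 → glo.fred.nep.ki.po:.pu.ˈkob.no.go.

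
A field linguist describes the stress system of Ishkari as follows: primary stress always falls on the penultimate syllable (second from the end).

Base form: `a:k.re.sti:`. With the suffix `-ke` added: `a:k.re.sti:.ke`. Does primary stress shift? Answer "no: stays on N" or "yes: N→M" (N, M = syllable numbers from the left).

Base `a:k.re.sti:` (3 syllables):
  The word has 3 syllables; the penultimate syllable (second from the end) is syllable 2 (re).
  → primary stress on syllable 2.
Suffixed `a:k.re.sti:.ke` (4 syllables):
  The word has 4 syllables; the penultimate syllable (second from the end) is syllable 3 (sti:).
  → primary stress on syllable 3.

yes: 2→3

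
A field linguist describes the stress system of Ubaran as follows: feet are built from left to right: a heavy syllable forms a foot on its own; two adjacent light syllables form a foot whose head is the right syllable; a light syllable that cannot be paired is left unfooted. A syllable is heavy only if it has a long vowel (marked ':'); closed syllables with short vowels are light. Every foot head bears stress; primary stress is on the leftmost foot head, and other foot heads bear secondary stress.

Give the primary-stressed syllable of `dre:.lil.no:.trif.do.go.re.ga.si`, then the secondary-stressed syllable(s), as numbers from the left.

Weights: 1 dre: H, 2 lil L, 3 no: H, 4 trif L, 5 do L, 6 go L, 7 re L, 8 ga L, 9 si L.
Parse left to right (heavy = foot alone; LL = one foot; stranded L unfooted): (ˈdre:) lil (ˈno:) (trif.ˈdo) (go.ˈre) (ga.ˈsi).
Foot heads: 1, 3, 5, 7, 9.
Primary stress on the leftmost head = syllable 1.
Secondary stress on 3, 5, 7, 9: ˈdre:.lil.ˌno:.trif.ˌdo.go.ˌre.ga.ˌsi.

primary 1, secondary 3, 5, 7, 9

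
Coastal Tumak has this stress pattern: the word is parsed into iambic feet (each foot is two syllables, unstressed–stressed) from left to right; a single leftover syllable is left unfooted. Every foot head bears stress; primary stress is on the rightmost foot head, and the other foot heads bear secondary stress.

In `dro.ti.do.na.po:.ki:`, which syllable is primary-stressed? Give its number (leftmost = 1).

6

Parse left to right into iambic (σˈσ) feet: (dro.ˈti) (do.ˈna) (po:.ˈki:).
Foot heads (stressed positions): 2, 4, 6.
End Rule Rightmost: primary stress on the rightmost head = syllable 6.
Primary stress: syllable 6 → dro.ti.do.na.po:.ˈki:.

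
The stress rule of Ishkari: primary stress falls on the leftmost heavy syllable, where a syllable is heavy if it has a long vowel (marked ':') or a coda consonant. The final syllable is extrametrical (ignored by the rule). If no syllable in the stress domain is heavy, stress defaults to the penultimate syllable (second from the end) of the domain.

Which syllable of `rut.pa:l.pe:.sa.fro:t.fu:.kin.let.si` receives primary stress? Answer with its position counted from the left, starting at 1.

1

The final syllable (9, si) is extrametrical; the stress domain is syllables 1–8.
Weights: 1 rut H, 2 pa:l H, 3 pe: H, 4 sa L, 5 fro:t H, 6 fu: H, 7 kin H, 8 let H.
Heavy syllables in the domain: 1, 2, 3, 5, 6, 7, 8. The leftmost is syllable 1 (rut).
Primary stress: syllable 1 → ˈrut.pa:l.pe:.sa.fro:t.fu:.kin.let.si.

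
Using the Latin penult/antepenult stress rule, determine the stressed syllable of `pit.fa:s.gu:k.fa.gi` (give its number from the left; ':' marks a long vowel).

Classical Latin: stress the penult if heavy (long vowel or closed), else the antepenult.
Weights: 3 gu:k H, 4 fa L, 5 gi L.
The penult (syllable 4, fa) is light, so stress falls on the antepenult (syllable 3, gu:k).
Stress on syllable 3: pit.fa:s.ˈgu:k.fa.gi.

3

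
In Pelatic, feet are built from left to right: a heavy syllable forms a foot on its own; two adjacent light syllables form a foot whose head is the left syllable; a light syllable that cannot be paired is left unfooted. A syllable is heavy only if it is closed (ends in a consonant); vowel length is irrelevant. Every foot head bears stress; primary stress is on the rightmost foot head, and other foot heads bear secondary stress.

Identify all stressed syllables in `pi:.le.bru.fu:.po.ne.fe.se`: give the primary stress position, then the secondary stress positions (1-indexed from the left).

primary 7, secondary 1, 3, 5

Weights: 1 pi: L, 2 le L, 3 bru L, 4 fu: L, 5 po L, 6 ne L, 7 fe L, 8 se L.
Parse left to right (heavy = foot alone; LL = one foot; stranded L unfooted): (ˈpi:.le) (ˈbru.fu:) (ˈpo.ne) (ˈfe.se).
Foot heads: 1, 3, 5, 7.
Primary stress on the rightmost head = syllable 7.
Secondary stress on 1, 3, 5: ˌpi:.le.ˌbru.fu:.ˌpo.ne.ˈfe.se.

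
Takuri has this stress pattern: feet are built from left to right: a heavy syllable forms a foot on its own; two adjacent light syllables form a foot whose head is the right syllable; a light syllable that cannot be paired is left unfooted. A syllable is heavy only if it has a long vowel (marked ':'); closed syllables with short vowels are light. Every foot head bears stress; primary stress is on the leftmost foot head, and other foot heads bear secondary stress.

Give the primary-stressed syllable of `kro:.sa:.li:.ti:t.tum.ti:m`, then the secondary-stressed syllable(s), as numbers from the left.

Weights: 1 kro: H, 2 sa: H, 3 li: H, 4 ti:t H, 5 tum L, 6 ti:m H.
Parse left to right (heavy = foot alone; LL = one foot; stranded L unfooted): (ˈkro:) (ˈsa:) (ˈli:) (ˈti:t) tum (ˈti:m).
Foot heads: 1, 2, 3, 4, 6.
Primary stress on the leftmost head = syllable 1.
Secondary stress on 2, 3, 4, 6: ˈkro:.ˌsa:.ˌli:.ˌti:t.tum.ˌti:m.

primary 1, secondary 2, 3, 4, 6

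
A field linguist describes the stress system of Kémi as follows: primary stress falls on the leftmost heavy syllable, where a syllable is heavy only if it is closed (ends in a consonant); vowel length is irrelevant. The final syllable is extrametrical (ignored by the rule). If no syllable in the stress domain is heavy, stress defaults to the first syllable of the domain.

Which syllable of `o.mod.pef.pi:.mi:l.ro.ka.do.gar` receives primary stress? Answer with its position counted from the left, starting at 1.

2

The final syllable (9, gar) is extrametrical; the stress domain is syllables 1–8.
Weights: 1 o L, 2 mod H, 3 pef H, 4 pi: L, 5 mi:l H, 6 ro L, 7 ka L, 8 do L.
Heavy syllables in the domain: 2, 3, 5. The leftmost is syllable 2 (mod).
Primary stress: syllable 2 → o.ˈmod.pef.pi:.mi:l.ro.ka.do.gar.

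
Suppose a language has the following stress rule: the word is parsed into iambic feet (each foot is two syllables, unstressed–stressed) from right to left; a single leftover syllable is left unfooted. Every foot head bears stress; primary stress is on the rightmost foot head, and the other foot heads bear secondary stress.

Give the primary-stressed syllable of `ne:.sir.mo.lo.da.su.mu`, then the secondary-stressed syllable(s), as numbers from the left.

primary 7, secondary 3, 5

Parse right to left into iambic (σˈσ) feet: ne: (sir.ˈmo) (lo.ˈda) (su.ˈmu). Syllable 1 is left unfooted.
Foot heads (stressed positions): 3, 5, 7.
End Rule Rightmost: primary stress on the rightmost head = syllable 7.
Secondary stress on 3, 5: ne:.sir.ˌmo.lo.ˌda.su.ˈmu.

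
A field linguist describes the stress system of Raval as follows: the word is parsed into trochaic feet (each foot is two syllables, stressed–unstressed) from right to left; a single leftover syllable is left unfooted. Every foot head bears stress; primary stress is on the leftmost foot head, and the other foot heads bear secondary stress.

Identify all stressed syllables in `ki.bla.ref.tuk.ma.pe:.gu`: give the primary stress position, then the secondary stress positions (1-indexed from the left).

Parse right to left into trochaic (ˈσσ) feet: ki (ˈbla.ref) (ˈtuk.ma) (ˈpe:.gu). Syllable 1 is left unfooted.
Foot heads (stressed positions): 2, 4, 6.
End Rule Leftmost: primary stress on the leftmost head = syllable 2.
Secondary stress on 4, 6: ki.ˈbla.ref.ˌtuk.ma.ˌpe:.gu.

primary 2, secondary 4, 6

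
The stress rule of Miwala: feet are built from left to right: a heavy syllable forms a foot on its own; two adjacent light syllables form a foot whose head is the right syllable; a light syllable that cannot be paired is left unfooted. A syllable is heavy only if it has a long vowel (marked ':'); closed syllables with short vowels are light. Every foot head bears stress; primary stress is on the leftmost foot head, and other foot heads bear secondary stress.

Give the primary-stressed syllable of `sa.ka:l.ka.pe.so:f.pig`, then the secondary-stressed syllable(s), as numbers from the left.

Weights: 1 sa L, 2 ka:l H, 3 ka L, 4 pe L, 5 so:f H, 6 pig L.
Parse left to right (heavy = foot alone; LL = one foot; stranded L unfooted): sa (ˈka:l) (ka.ˈpe) (ˈso:f) pig.
Foot heads: 2, 4, 5.
Primary stress on the leftmost head = syllable 2.
Secondary stress on 4, 5: sa.ˈka:l.ka.ˌpe.ˌso:f.pig.

primary 2, secondary 4, 5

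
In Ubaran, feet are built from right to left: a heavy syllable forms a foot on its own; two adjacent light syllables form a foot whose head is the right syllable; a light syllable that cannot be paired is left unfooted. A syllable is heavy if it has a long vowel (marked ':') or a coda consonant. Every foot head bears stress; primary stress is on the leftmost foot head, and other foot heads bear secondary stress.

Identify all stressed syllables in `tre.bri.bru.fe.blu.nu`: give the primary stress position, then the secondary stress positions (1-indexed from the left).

primary 2, secondary 4, 6

Weights: 1 tre L, 2 bri L, 3 bru L, 4 fe L, 5 blu L, 6 nu L.
Parse right to left (heavy = foot alone; LL = one foot; stranded L unfooted): (tre.ˈbri) (bru.ˈfe) (blu.ˈnu).
Foot heads: 2, 4, 6.
Primary stress on the leftmost head = syllable 2.
Secondary stress on 4, 6: tre.ˈbri.bru.ˌfe.blu.ˌnu.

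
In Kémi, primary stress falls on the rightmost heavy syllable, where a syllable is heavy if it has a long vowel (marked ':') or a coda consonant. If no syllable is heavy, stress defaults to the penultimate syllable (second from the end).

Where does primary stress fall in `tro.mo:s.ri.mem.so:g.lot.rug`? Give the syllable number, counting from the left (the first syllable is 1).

7

Weights: 1 tro L, 2 mo:s H, 3 ri L, 4 mem H, 5 so:g H, 6 lot H, 7 rug H.
Heavy syllables in the domain: 2, 4, 5, 6, 7. The rightmost is syllable 7 (rug).
Primary stress: syllable 7 → tro.mo:s.ri.mem.so:g.lot.ˈrug.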